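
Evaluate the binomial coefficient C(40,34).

3838380

C(40,34) = C(40,6) by symmetry.
C(40,6) = (40·39·38·37·36·35) / 6! = 2763633600 / 720 = 3838380.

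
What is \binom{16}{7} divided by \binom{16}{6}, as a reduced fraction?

10/7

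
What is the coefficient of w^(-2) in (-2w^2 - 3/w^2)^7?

-22680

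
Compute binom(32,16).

601080390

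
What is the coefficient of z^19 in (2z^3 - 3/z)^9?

41472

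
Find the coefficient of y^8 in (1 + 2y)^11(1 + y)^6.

Coefficient of y^8 = Σ_{j} C(11,j)·2^j·C(6,8-j)·1^(8-j) for j from 2 to 8.
= 220 + 7920 + 79200 + 295680 + 443520 + 253440 + 42240 = 1122220.

1122220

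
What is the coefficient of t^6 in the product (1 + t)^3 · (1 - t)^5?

2

Coefficient of t^6 = Σ_{j} C(3,j)·1^j·C(5,6-j)·(-1)^(6-j) for j from 1 to 3.
= (-3) + 15 + (-10) = 2.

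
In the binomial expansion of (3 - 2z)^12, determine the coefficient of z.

The general term is C(12,j)·(3)^j·(-2z)^(12-j); the z^1 term has j = 11.
C(12,11) = 12.
Coefficient = C(12,11) · 3^11 · (-2)^1 = 12 · 177147 · (-2) = -4251528.

-4251528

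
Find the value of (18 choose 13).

C(18,13) = C(18,5) by symmetry.
C(18,5) = (18·17·16·15·14) / 5! = 1028160 / 120 = 8568.

8568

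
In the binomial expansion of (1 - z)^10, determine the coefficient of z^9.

-10

The general term is C(10,j)·(1)^j·(-z)^(10-j); the z^9 term has j = 1.
C(10,1) = 10.
Coefficient = C(10,1) · (-1)^9 = 10 · (-1) = -10.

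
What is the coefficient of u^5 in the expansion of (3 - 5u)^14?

-123141768750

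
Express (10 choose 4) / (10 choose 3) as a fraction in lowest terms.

C(n,k+1)/C(n,k) = (n−k)/(k+1) = (10−3)/(3+1) = 7/4.

7/4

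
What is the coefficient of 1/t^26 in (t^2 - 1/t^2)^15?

15

General term: C(15,j)·(t^2)^j·(-1/t^2)^(15-j), with t-exponent 2j − 2(15−j) = 4j − 30.
Set 4j − 30 = -26: j = 1.
C(15,1) = 15; 1^1 = 1; (-1)^14 = 1.
Coefficient = 15 · 1 · 1 = 15.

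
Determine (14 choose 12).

C(14,12) = C(14,2) by symmetry.
C(14,2) = (14·13) / 2! = 182 / 2 = 91.

91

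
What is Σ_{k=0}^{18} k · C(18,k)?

Differentiating (1+x)^18 and setting x=1: Σ k·C(18,k) = 18·2^17 = 2359296.

2359296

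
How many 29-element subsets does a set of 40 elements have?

2311801440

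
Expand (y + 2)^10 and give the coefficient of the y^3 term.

The general term is C(10,j)·(y)^j·(2)^(10-j); the y^3 term has j = 3.
C(10,3) = 120.
Coefficient = C(10,3) · 2^7 = 120 · 128 = 15360.

15360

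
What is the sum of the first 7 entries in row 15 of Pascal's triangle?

9949

1 + 15 + 105 + 455 + 1365 + 3003 + 5005 = 9949.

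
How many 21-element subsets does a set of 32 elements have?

129024480

C(32,21) = C(32,11) by symmetry.
C(32,11) = (32·31·30·29·28·27·26·25·24·23·22) / 11! = 5150244363264000 / 39916800 = 129024480.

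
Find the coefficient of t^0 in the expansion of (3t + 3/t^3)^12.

116917020

General term: C(12,j)·(3t)^j·(3/t^3)^(12-j), with t-exponent 1j − 3(12−j) = 4j − 36.
Set 4j − 36 = 0: j = 9.
C(12,9) = 220; 3^9 = 19683; 3^3 = 27.
Coefficient = 220 · 19683 · 27 = 116917020.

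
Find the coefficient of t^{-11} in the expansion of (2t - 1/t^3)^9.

General term: C(9,j)·(2t)^j·(-1/t^3)^(9-j), with t-exponent 1j − 3(9−j) = 4j − 27.
Set 4j − 27 = -11: j = 4.
C(9,4) = 126; 2^4 = 16; (-1)^5 = -1.
Coefficient = 126 · 16 · (-1) = -2016.

-2016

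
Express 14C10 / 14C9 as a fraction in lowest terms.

1/2

C(n,k+1)/C(n,k) = (n−k)/(k+1) = (14−9)/(9+1) = 5/10 = 1/2.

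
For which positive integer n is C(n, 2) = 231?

22

n(n−1)/2 = 231 ⇒ n(n−1) = 462. Since 22·21 = 462, n = 22.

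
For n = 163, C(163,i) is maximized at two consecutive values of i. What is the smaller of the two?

81

For odd n = 163, C(163,i) peaks at i = (n−1)/2 and (n+1)/2; the smaller is 81.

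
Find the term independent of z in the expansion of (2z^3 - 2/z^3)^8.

General term: C(8,j)·(2z^3)^j·(-2/z^3)^(8-j), with z-exponent 3j − 3(8−j) = 6j − 24.
Set 6j − 24 = 0: j = 4.
C(8,4) = 70; 2^4 = 16; (-2)^4 = 16.
Coefficient = 70 · 16 · 16 = 17920.

17920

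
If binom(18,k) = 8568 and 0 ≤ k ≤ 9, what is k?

5

C(18,k) increases on 0 ≤ k ≤ 9. C(18,4) = 3060 and C(18,5) = 8568, so k = 5.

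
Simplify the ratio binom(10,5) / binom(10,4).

C(n,k+1)/C(n,k) = (n−k)/(k+1) = (10−4)/(4+1) = 6/5.

6/5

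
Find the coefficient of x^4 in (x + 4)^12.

32440320

The general term is C(12,j)·(x)^j·(4)^(12-j); the x^4 term has j = 4.
C(12,4) = 495.
Coefficient = C(12,4) · 4^8 = 495 · 65536 = 32440320.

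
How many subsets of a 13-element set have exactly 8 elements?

1287

Choose the 8 positions: C(13,8) = 1287.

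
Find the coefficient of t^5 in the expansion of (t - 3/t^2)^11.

495

General term: C(11,j)·(t)^j·(-3/t^2)^(11-j), with t-exponent 1j − 2(11−j) = 3j − 22.
Set 3j − 22 = 5: j = 9.
C(11,9) = 55; 1^9 = 1; (-3)^2 = 9.
Coefficient = 55 · 1 · 9 = 495.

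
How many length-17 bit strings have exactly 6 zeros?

12376

Choose the 6 positions: C(17,6) = 12376.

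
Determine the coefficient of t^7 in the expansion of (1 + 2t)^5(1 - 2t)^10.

-5760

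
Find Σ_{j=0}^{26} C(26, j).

67108864

The entries of row 26 sum to 2^26 = 67108864.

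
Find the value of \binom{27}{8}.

2220075

C(27,8) = (27·26·25·24·23·22·21·20) / 8! = 89513424000 / 40320 = 2220075.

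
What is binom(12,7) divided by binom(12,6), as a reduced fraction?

C(n,k+1)/C(n,k) = (n−k)/(k+1) = (12−6)/(6+1) = 6/7.

6/7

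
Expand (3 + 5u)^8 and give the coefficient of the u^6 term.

3937500

The general term is C(8,j)·(3)^j·(5u)^(8-j); the u^6 term has j = 2.
C(8,2) = 28.
Coefficient = C(8,2) · 3^2 · 5^6 = 28 · 9 · 15625 = 3937500.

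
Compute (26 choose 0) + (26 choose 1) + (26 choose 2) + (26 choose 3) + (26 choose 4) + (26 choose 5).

83682

1 + 26 + 325 + 2600 + 14950 + 65780 = 83682.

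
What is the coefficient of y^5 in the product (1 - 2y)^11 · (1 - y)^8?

Coefficient of y^5 = Σ_{j} C(11,j)·(-2)^j·C(8,5-j)·(-1)^(5-j) for j from 0 to 5.
= (-56) + (-1540) + (-12320) + (-36960) + (-42240) + (-14784) = -107900.

-107900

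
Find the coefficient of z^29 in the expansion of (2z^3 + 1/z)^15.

2795520

General term: C(15,j)·(2z^3)^j·(1/z)^(15-j), with z-exponent 3j − 1(15−j) = 4j − 15.
Set 4j − 15 = 29: j = 11.
C(15,11) = 1365; 2^11 = 2048; 1^4 = 1.
Coefficient = 1365 · 2048 · 1 = 2795520.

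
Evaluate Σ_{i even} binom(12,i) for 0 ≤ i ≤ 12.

Even-i terms of row 12 sum to 2^11 = 2048.

2048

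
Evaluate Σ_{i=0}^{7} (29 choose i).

1 + 29 + 406 + 3654 + 23751 + 118755 + 475020 + 1560780 = 2182396.

2182396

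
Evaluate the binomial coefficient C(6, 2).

C(6,2) = (6·5) / 2! = 30 / 2 = 15.

15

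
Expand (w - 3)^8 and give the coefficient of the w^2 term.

The general term is C(8,j)·(w)^j·(-3)^(8-j); the w^2 term has j = 2.
C(8,2) = 28.
Coefficient = C(8,2) · (-3)^6 = 28 · 729 = 20412.

20412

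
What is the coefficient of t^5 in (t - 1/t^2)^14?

-364

General term: C(14,j)·(t)^j·(-1/t^2)^(14-j), with t-exponent 1j − 2(14−j) = 3j − 28.
Set 3j − 28 = 5: j = 11.
C(14,11) = 364; 1^11 = 1; (-1)^3 = -1.
Coefficient = 364 · 1 · (-1) = -364.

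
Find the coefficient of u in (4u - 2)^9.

9216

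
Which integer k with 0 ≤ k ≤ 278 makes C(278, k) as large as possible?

C(278,k) is maximized at k = 278/2 = 139.

139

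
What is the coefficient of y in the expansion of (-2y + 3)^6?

The general term is C(6,j)·(-2y)^j·(3)^(6-j); the y^1 term has j = 1.
C(6,1) = 6.
Coefficient = C(6,1) · (-2)^1 · 3^5 = 6 · (-2) · 243 = -2916.

-2916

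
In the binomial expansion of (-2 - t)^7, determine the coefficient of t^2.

-672

The general term is C(7,j)·(-2)^j·(-t)^(7-j); the t^2 term has j = 5.
C(7,5) = 21.
Coefficient = C(7,5) · (-2)^5 = 21 · (-32) = -672.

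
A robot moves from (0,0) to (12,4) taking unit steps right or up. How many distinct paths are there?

1820

Each path is a sequence of 16 steps with 12 rights: C(16,12) = 1820.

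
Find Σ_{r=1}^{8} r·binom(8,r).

Differentiating (1+x)^8 and setting x=1: Σ r·C(8,r) = 8·2^7 = 1024.

1024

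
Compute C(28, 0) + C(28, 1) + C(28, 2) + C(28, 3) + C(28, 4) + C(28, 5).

122438

1 + 28 + 378 + 3276 + 20475 + 98280 = 122438.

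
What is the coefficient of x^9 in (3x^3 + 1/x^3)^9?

General term: C(9,j)·(3x^3)^j·(1/x^3)^(9-j), with x-exponent 3j − 3(9−j) = 6j − 27.
Set 6j − 27 = 9: j = 6.
C(9,6) = 84; 3^6 = 729; 1^3 = 1.
Coefficient = 84 · 729 · 1 = 61236.

61236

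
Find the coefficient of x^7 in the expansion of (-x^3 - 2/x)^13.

General term: C(13,j)·(-x^3)^j·(-2/x)^(13-j), with x-exponent 3j − 1(13−j) = 4j − 13.
Set 4j − 13 = 7: j = 5.
C(13,5) = 1287; (-1)^5 = -1; (-2)^8 = 256.
Coefficient = 1287 · (-1) · 256 = -329472.

-329472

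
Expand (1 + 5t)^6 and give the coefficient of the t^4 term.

The general term is C(6,j)·(1)^j·(5t)^(6-j); the t^4 term has j = 2.
C(6,2) = 15.
Coefficient = C(6,2) · 5^4 = 15 · 625 = 9375.

9375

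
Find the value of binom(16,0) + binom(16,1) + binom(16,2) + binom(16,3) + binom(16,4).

2517

1 + 16 + 120 + 560 + 1820 = 2517.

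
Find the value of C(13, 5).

1287

C(13,5) = (13·12·11·10·9) / 5! = 154440 / 120 = 1287.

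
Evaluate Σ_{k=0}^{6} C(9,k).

1 + 9 + 36 + 84 + 126 + 126 + 84 = 466.

466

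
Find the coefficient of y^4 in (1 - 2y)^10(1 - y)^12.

31655

Coefficient of y^4 = Σ_{j} C(10,j)·(-2)^j·C(12,4-j)·(-1)^(4-j) for j from 0 to 4.
= 495 + 4400 + 11880 + 11520 + 3360 = 31655.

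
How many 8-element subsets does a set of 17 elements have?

24310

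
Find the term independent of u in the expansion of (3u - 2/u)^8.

General term: C(8,j)·(3u)^j·(-2/u)^(8-j), with u-exponent 1j − 1(8−j) = 2j − 8.
Set 2j − 8 = 0: j = 4.
C(8,4) = 70; 3^4 = 81; (-2)^4 = 16.
Coefficient = 70 · 81 · 16 = 90720.

90720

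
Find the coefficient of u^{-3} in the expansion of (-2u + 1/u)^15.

320320

General term: C(15,j)·(-2u)^j·(1/u)^(15-j), with u-exponent 1j − 1(15−j) = 2j − 15.
Set 2j − 15 = -3: j = 6.
C(15,6) = 5005; (-2)^6 = 64; 1^9 = 1.
Coefficient = 5005 · 64 · 1 = 320320.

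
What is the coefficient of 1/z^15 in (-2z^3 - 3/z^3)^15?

-5674372704

General term: C(15,j)·(-2z^3)^j·(-3/z^3)^(15-j), with z-exponent 3j − 3(15−j) = 6j − 45.
Set 6j − 45 = -15: j = 5.
C(15,5) = 3003; (-2)^5 = -32; (-3)^10 = 59049.
Coefficient = 3003 · (-32) · 59049 = -5674372704.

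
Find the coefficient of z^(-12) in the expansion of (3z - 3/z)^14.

General term: C(14,j)·(3z)^j·(-3/z)^(14-j), with z-exponent 1j − 1(14−j) = 2j − 14.
Set 2j − 14 = -12: j = 1.
C(14,1) = 14; 3^1 = 3; (-3)^13 = -1594323.
Coefficient = 14 · 3 · (-1594323) = -66961566.

-66961566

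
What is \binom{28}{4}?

20475

C(28,4) = (28·27·26·25) / 4! = 491400 / 24 = 20475.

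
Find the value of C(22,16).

C(22,16) = C(22,6) by symmetry.
C(22,6) = (22·21·20·19·18·17) / 6! = 53721360 / 720 = 74613.

74613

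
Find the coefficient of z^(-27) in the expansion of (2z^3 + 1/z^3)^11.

22

General term: C(11,j)·(2z^3)^j·(1/z^3)^(11-j), with z-exponent 3j − 3(11−j) = 6j − 33.
Set 6j − 33 = -27: j = 1.
C(11,1) = 11; 2^1 = 2; 1^10 = 1.
Coefficient = 11 · 2 · 1 = 22.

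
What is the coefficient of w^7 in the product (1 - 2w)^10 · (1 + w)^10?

-960

Coefficient of w^7 = Σ_{j} C(10,j)·(-2)^j·C(10,7-j)·1^(7-j) for j from 0 to 7.
= 120 + (-4200) + 45360 + (-201600) + 403200 + (-362880) + 134400 + (-15360) = -960.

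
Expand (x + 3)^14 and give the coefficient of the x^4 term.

59108049

The general term is C(14,j)·(x)^j·(3)^(14-j); the x^4 term has j = 4.
C(14,4) = 1001.
Coefficient = C(14,4) · 3^10 = 1001 · 59049 = 59108049.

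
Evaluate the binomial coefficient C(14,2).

C(14,2) = (14·13) / 2! = 182 / 2 = 91.

91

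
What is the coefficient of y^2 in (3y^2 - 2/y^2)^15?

-5404164480

General term: C(15,j)·(3y^2)^j·(-2/y^2)^(15-j), with y-exponent 2j − 2(15−j) = 4j − 30.
Set 4j − 30 = 2: j = 8.
C(15,8) = 6435; 3^8 = 6561; (-2)^7 = -128.
Coefficient = 6435 · 6561 · (-128) = -5404164480.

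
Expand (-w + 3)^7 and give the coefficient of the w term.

-5103

The general term is C(7,j)·(-w)^j·(3)^(7-j); the w^1 term has j = 1.
C(7,1) = 7.
Coefficient = C(7,1) · (-1)^1 · 3^6 = 7 · (-1) · 729 = -5103.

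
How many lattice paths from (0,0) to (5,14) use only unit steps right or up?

Each path is a sequence of 19 steps with 5 rights: C(19,5) = 11628.

11628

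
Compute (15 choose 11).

1365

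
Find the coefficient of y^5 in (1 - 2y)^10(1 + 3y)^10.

Coefficient of y^5 = Σ_{j} C(10,j)·(-2)^j·C(10,5-j)·3^(5-j) for j from 0 to 5.
= 61236 + (-340200) + 583200 + (-388800) + 100800 + (-8064) = 8172.

8172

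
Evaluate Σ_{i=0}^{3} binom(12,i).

1 + 12 + 66 + 220 = 299.

299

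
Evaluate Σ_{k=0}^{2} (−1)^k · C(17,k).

120

The partial alternating sum Σ_{k=0}^{2} (−1)^k C(17,k) = (−1)^2 C(16,2) = 120.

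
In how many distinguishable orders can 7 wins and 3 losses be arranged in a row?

120

Choose positions for the wins: C(10,7) = 120.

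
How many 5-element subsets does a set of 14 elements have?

2002

C(14,5) = (14·13·12·11·10) / 5! = 240240 / 120 = 2002.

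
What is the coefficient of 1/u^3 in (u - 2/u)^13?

329472

General term: C(13,j)·(u)^j·(-2/u)^(13-j), with u-exponent 1j − 1(13−j) = 2j − 13.
Set 2j − 13 = -3: j = 5.
C(13,5) = 1287; 1^5 = 1; (-2)^8 = 256.
Coefficient = 1287 · 1 · 256 = 329472.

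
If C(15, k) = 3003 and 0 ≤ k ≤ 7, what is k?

5

C(15,k) increases on 0 ≤ k ≤ 7. C(15,4) = 1365 and C(15,5) = 3003, so k = 5.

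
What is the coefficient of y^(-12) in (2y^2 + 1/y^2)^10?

General term: C(10,j)·(2y^2)^j·(1/y^2)^(10-j), with y-exponent 2j − 2(10−j) = 4j − 20.
Set 4j − 20 = -12: j = 2.
C(10,2) = 45; 2^2 = 4; 1^8 = 1.
Coefficient = 45 · 4 · 1 = 180.

180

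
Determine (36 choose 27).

C(36,27) = C(36,9) by symmetry.
C(36,9) = (36·35·34·33·32·31·30·29·28) / 9! = 34162713446400 / 362880 = 94143280.

94143280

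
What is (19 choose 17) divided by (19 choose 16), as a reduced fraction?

C(n,k+1)/C(n,k) = (n−k)/(k+1) = (19−16)/(16+1) = 3/17.

3/17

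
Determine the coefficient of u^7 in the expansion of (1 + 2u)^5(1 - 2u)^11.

-14080

Coefficient of u^7 = Σ_{j} C(5,j)·2^j·C(11,7-j)·(-2)^(7-j) for j from 0 to 5.
= (-42240) + 295680 + (-591360) + 422400 + (-105600) + 7040 = -14080.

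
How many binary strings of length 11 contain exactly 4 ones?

330

Choose the 4 positions: C(11,4) = 330.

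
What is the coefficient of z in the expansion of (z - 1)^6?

The general term is C(6,j)·(z)^j·(-1)^(6-j); the z^1 term has j = 1.
C(6,1) = 6.
Coefficient = C(6,1) · (-1)^5 = 6 · (-1) = -6.

-6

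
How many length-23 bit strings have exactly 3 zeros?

1771

Choose the 3 positions: C(23,3) = 1771.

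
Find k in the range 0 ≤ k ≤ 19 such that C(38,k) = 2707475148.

C(38,k) increases on 0 ≤ k ≤ 19. C(38,11) = 1203322288 and C(38,12) = 2707475148, so k = 12.

12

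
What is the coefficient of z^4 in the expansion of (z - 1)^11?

-330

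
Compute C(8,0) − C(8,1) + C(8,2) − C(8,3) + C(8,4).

35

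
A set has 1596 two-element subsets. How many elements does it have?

57

n(n−1)/2 = 1596 ⇒ n(n−1) = 3192. Since 57·56 = 3192, n = 57.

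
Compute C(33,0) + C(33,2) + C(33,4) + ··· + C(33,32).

4294967296

Even-j terms of row 33 sum to 2^32 = 4294967296.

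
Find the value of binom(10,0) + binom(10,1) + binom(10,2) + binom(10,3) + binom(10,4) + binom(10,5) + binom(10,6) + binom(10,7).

1 + 10 + 45 + 120 + 210 + 252 + 210 + 120 = 968.

968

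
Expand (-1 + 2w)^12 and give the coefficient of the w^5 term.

-25344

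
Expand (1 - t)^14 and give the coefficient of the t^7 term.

The general term is C(14,j)·(1)^j·(-t)^(14-j); the t^7 term has j = 7.
C(14,7) = 3432.
Coefficient = C(14,7) · (-1)^7 = 3432 · (-1) = -3432.

-3432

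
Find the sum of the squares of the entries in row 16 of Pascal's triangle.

601080390

Σ C(16,r)² is the coefficient of x^16 in (1+x)^16(1+x)^16 = (1+x)^32, i.e. C(32,16) = 601080390.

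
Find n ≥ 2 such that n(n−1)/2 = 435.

30

n(n−1)/2 = 435 ⇒ n(n−1) = 870. Since 30·29 = 870, n = 30.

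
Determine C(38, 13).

5414950296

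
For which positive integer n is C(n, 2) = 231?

n(n−1)/2 = 231 ⇒ n(n−1) = 462. Since 22·21 = 462, n = 22.

22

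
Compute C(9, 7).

36

C(9,7) = C(9,2) by symmetry.
C(9,2) = (9·8) / 2! = 72 / 2 = 36.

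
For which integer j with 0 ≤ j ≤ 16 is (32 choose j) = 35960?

4

C(32,j) increases on 0 ≤ j ≤ 16. C(32,3) = 4960 and C(32,4) = 35960, so j = 4.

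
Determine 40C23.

88732378800

C(40,23) = C(40,17) by symmetry.
C(40,17) = (40·39·38·37·36·35·34·33·32·31·30·29·28·27·26·25·24) / 17! = 31560991604212034764800000 / 355687428096000 = 88732378800.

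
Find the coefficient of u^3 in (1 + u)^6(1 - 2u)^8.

4

Coefficient of u^3 = Σ_{j} C(6,j)·1^j·C(8,3-j)·(-2)^(3-j) for j from 0 to 3.
= (-448) + 672 + (-240) + 20 = 4.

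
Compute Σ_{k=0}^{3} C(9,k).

130

1 + 9 + 36 + 84 = 130.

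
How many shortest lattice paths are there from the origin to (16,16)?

601080390

Each path is a sequence of 32 steps with 16 rights: C(32,16) = 601080390.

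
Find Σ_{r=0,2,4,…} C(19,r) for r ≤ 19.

262144

Even-r terms of row 19 sum to 2^18 = 262144.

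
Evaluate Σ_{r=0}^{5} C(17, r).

9402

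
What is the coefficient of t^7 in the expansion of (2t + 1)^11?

42240

The general term is C(11,j)·(2t)^j·(1)^(11-j); the t^7 term has j = 7.
C(11,7) = 330.
Coefficient = C(11,7) · 2^7 = 330 · 128 = 42240.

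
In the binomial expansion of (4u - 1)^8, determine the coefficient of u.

The general term is C(8,j)·(4u)^j·(-1)^(8-j); the u^1 term has j = 1.
C(8,1) = 8.
Coefficient = C(8,1) · 4^1 · (-1)^7 = 8 · 4 · (-1) = -32.

-32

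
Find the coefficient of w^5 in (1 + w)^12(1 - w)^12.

0

Coefficient of w^5 = Σ_{j} C(12,j)·1^j·C(12,5-j)·(-1)^(5-j) for j from 0 to 5.
= (-792) + 5940 + (-14520) + 14520 + (-5940) + 792 = 0.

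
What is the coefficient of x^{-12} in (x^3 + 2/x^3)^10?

15360

General term: C(10,j)·(x^3)^j·(2/x^3)^(10-j), with x-exponent 3j − 3(10−j) = 6j − 30.
Set 6j − 30 = -12: j = 3.
C(10,3) = 120; 1^3 = 1; 2^7 = 128.
Coefficient = 120 · 1 · 128 = 15360.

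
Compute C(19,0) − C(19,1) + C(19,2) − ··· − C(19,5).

The partial alternating sum Σ_{k=0}^{5} (−1)^k C(19,k) = (−1)^5 C(18,5) = -8568.

-8568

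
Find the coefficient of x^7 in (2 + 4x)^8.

The general term is C(8,j)·(2)^j·(4x)^(8-j); the x^7 term has j = 1.
C(8,1) = 8.
Coefficient = C(8,1) · 2^1 · 4^7 = 8 · 2 · 16384 = 262144.

262144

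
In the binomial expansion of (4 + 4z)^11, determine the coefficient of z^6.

1937768448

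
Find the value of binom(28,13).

C(28,13) = (28·27·26·25·24·23·22·21·20·19·18·17·16) / 13! = 233153109116928000 / 6227020800 = 37442160.

37442160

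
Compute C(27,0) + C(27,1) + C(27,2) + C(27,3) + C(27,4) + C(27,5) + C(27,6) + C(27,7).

1285624

1 + 27 + 351 + 2925 + 17550 + 80730 + 296010 + 888030 = 1285624.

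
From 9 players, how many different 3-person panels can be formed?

84

This is C(9,3) = 84.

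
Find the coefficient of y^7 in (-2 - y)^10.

960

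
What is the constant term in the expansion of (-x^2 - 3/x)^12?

General term: C(12,j)·(-x^2)^j·(-3/x)^(12-j), with x-exponent 2j − 1(12−j) = 3j − 12.
Set 3j − 12 = 0: j = 4.
C(12,4) = 495; (-1)^4 = 1; (-3)^8 = 6561.
Coefficient = 495 · 1 · 6561 = 3247695.

3247695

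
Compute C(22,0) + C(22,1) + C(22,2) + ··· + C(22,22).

Setting x = 1 in (1+x)^22 gives Σ C(22,j) = 2^22 = 4194304.

4194304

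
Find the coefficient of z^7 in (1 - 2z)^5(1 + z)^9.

Coefficient of z^7 = Σ_{j} C(5,j)·(-2)^j·C(9,7-j)·1^(7-j) for j from 0 to 5.
= 36 + (-840) + 5040 + (-10080) + 6720 + (-1152) = -276.

-276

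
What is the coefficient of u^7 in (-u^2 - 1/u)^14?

3432

General term: C(14,j)·(-u^2)^j·(-1/u)^(14-j), with u-exponent 2j − 1(14−j) = 3j − 14.
Set 3j − 14 = 7: j = 7.
C(14,7) = 3432; (-1)^7 = -1; (-1)^7 = -1.
Coefficient = 3432 · (-1) · (-1) = 3432.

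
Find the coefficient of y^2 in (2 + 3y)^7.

6048

The general term is C(7,j)·(2)^j·(3y)^(7-j); the y^2 term has j = 5.
C(7,5) = 21.
Coefficient = C(7,5) · 2^5 · 3^2 = 21 · 32 · 9 = 6048.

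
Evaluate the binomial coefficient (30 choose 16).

C(30,16) = C(30,14) by symmetry.
C(30,14) = (30·29·28·27·26·25·24·23·22·21·20·19·18·17) / 14! = 12677700308232960000 / 87178291200 = 145422675.

145422675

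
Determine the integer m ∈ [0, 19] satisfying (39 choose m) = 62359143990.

C(39,m) increases on 0 ≤ m ≤ 19. C(39,17) = 51021117810 and C(39,18) = 62359143990, so m = 18.

18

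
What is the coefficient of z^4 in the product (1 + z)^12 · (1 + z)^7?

3876

Coefficient of z^4 = Σ_{j} C(12,j)·C(7,4-j) for j from 0 to 4.
= 35 + 420 + 1386 + 1540 + 495 = 3876.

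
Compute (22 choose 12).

646646

C(22,12) = C(22,10) by symmetry.
C(22,10) = (22·21·20·19·18·17·16·15·14·13) / 10! = 2346549004800 / 3628800 = 646646.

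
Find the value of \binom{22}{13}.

C(22,13) = C(22,9) by symmetry.
C(22,9) = (22·21·20·19·18·17·16·15·14) / 9! = 180503769600 / 362880 = 497420.

497420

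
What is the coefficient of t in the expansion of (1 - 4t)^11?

The general term is C(11,j)·(1)^j·(-4t)^(11-j); the t^1 term has j = 10.
C(11,10) = 11.
Coefficient = C(11,10) · (-4)^1 = 11 · (-4) = -44.

-44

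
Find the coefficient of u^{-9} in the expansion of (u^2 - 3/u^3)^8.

-13608

General term: C(8,j)·(u^2)^j·(-3/u^3)^(8-j), with u-exponent 2j − 3(8−j) = 5j − 24.
Set 5j − 24 = -9: j = 3.
C(8,3) = 56; 1^3 = 1; (-3)^5 = -243.
Coefficient = 56 · 1 · (-243) = -13608.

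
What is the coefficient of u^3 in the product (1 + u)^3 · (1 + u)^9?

220

(1 + u)^3(1 + u)^9 = (1 + u)^12, so the coefficient of u^3 is C(12,3)·1^3 = 220·1 = 220.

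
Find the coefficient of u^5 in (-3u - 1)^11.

The general term is C(11,j)·(-3u)^j·(-1)^(11-j); the u^5 term has j = 5.
C(11,5) = 462.
Coefficient = C(11,5) · (-3)^5 = 462 · (-243) = -112266.

-112266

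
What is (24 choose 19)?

42504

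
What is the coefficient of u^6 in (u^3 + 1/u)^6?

General term: C(6,j)·(u^3)^j·(1/u)^(6-j), with u-exponent 3j − 1(6−j) = 4j − 6.
Set 4j − 6 = 6: j = 3.
C(6,3) = 20; 1^3 = 1; 1^3 = 1.
Coefficient = 20 · 1 · 1 = 20.

20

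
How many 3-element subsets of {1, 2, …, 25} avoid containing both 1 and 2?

All 3-subsets: C(25,3) = 2300. Those containing both fixed elements: C(23,1) = 23.
2300 − 23 = 2277.

2277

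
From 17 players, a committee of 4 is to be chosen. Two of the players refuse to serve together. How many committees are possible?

2275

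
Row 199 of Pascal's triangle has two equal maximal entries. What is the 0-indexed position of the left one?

For odd n = 199, C(199,j) peaks at j = (n−1)/2 and (n+1)/2; the smaller is 99.

99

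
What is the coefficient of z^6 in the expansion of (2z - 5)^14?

75075000000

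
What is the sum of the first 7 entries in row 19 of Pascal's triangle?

43796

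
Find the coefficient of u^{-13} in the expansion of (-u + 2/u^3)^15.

General term: C(15,j)·(-u)^j·(2/u^3)^(15-j), with u-exponent 1j − 3(15−j) = 4j − 45.
Set 4j − 45 = -13: j = 8.
C(15,8) = 6435; (-1)^8 = 1; 2^7 = 128.
Coefficient = 6435 · 1 · 128 = 823680.

823680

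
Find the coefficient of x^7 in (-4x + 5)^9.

-14745600

The general term is C(9,j)·(-4x)^j·(5)^(9-j); the x^7 term has j = 7.
C(9,7) = 36.
Coefficient = C(9,7) · (-4)^7 · 5^2 = 36 · (-16384) · 25 = -14745600.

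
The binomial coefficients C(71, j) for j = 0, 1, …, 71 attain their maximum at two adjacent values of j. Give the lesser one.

35

For odd n = 71, C(71,j) peaks at j = (n−1)/2 and (n+1)/2; the lesser is 35.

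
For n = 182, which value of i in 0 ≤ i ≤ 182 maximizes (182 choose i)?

C(182,i) is maximized at i = 182/2 = 91.

91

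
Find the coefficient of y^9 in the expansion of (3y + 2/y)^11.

1299078

General term: C(11,j)·(3y)^j·(2/y)^(11-j), with y-exponent 1j − 1(11−j) = 2j − 11.
Set 2j − 11 = 9: j = 10.
C(11,10) = 11; 3^10 = 59049; 2^1 = 2.
Coefficient = 11 · 59049 · 2 = 1299078.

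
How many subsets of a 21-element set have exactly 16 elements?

Choose the 16 positions: C(21,16) = 20349.

20349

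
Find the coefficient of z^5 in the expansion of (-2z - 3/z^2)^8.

General term: C(8,j)·(-2z)^j·(-3/z^2)^(8-j), with z-exponent 1j − 2(8−j) = 3j − 16.
Set 3j − 16 = 5: j = 7.
C(8,7) = 8; (-2)^7 = -128; (-3)^1 = -3.
Coefficient = 8 · (-128) · (-3) = 3072.

3072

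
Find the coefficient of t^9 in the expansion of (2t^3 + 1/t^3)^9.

5376

General term: C(9,j)·(2t^3)^j·(1/t^3)^(9-j), with t-exponent 3j − 3(9−j) = 6j − 27.
Set 6j − 27 = 9: j = 6.
C(9,6) = 84; 2^6 = 64; 1^3 = 1.
Coefficient = 84 · 64 · 1 = 5376.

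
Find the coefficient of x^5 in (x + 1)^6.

6

The general term is C(6,j)·(x)^j·(1)^(6-j); the x^5 term has j = 5.
C(6,5) = 6.
Coefficient = C(6,5) = 6.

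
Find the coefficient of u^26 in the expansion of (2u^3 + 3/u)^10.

15360

General term: C(10,j)·(2u^3)^j·(3/u)^(10-j), with u-exponent 3j − 1(10−j) = 4j − 10.
Set 4j − 10 = 26: j = 9.
C(10,9) = 10; 2^9 = 512; 3^1 = 3.
Coefficient = 10 · 512 · 3 = 15360.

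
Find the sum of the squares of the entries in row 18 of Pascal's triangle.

Σ C(18,r)² is the coefficient of x^18 in (1+x)^18(1+x)^18 = (1+x)^36, i.e. C(36,18) = 9075135300.

9075135300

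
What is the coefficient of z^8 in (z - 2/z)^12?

264

General term: C(12,j)·(z)^j·(-2/z)^(12-j), with z-exponent 1j − 1(12−j) = 2j − 12.
Set 2j − 12 = 8: j = 10.
C(12,10) = 66; 1^10 = 1; (-2)^2 = 4.
Coefficient = 66 · 1 · 4 = 264.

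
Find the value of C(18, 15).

816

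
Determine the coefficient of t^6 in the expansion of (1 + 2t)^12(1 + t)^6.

Coefficient of t^6 = Σ_{j} C(12,j)·2^j·C(6,6-j)·1^(6-j) for j from 0 to 6.
= 1 + 144 + 3960 + 35200 + 118800 + 152064 + 59136 = 369305.

369305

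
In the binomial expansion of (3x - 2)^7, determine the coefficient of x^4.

-22680

The general term is C(7,j)·(3x)^j·(-2)^(7-j); the x^4 term has j = 4.
C(7,4) = 35.
Coefficient = C(7,4) · 3^4 · (-2)^3 = 35 · 81 · (-8) = -22680.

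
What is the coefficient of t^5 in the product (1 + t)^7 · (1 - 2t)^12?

1557

Coefficient of t^5 = Σ_{j} C(7,j)·1^j·C(12,5-j)·(-2)^(5-j) for j from 0 to 5.
= (-25344) + 55440 + (-36960) + 9240 + (-840) + 21 = 1557.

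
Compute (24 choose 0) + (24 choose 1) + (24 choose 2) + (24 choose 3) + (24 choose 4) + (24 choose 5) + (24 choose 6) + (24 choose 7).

536155

1 + 24 + 276 + 2024 + 10626 + 42504 + 134596 + 346104 = 536155.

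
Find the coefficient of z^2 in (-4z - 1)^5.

The general term is C(5,j)·(-4z)^j·(-1)^(5-j); the z^2 term has j = 2.
C(5,2) = 10.
Coefficient = C(5,2) · (-4)^2 · (-1)^3 = 10 · 16 · (-1) = -160.

-160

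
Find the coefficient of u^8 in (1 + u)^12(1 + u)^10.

319770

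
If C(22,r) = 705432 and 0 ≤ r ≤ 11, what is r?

C(22,r) increases on 0 ≤ r ≤ 11. C(22,10) = 646646 and C(22,11) = 705432, so r = 11.

11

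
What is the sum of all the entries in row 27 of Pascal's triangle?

134217728

Setting x = 1 in (1+x)^27 gives Σ C(27,j) = 2^27 = 134217728.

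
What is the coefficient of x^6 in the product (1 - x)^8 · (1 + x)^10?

Coefficient of x^6 = Σ_{j} C(8,j)·(-1)^j·C(10,6-j)·1^(6-j) for j from 0 to 6.
= 210 + (-2016) + 5880 + (-6720) + 3150 + (-560) + 28 = -28.

-28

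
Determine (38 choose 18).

C(38,18) = (38·37·36·35·34·33·32·31·30·29·28·27·26·25·24·23·22·21) / 18! = 214978908196382744494080000 / 6402373705728000 = 33578000610.

33578000610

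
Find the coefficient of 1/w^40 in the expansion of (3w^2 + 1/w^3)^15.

General term: C(15,j)·(3w^2)^j·(1/w^3)^(15-j), with w-exponent 2j − 3(15−j) = 5j − 45.
Set 5j − 45 = -40: j = 1.
C(15,1) = 15; 3^1 = 3; 1^14 = 1.
Coefficient = 15 · 3 · 1 = 45.

45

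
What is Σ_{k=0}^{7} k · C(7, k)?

Differentiating (1+x)^7 and setting x=1: Σ k·C(7,k) = 7·2^6 = 448.

448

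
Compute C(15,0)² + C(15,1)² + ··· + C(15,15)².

155117520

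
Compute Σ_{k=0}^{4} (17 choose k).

3214

1 + 17 + 136 + 680 + 2380 = 3214.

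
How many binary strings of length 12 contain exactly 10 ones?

Choose the 10 positions: C(12,10) = 66.

66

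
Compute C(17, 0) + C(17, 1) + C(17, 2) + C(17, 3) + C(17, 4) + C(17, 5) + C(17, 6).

21778

1 + 17 + 136 + 680 + 2380 + 6188 + 12376 = 21778.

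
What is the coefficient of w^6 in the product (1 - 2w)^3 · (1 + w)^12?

Coefficient of w^6 = Σ_{j} C(3,j)·(-2)^j·C(12,6-j)·1^(6-j) for j from 0 to 3.
= 924 + (-4752) + 5940 + (-1760) = 352.

352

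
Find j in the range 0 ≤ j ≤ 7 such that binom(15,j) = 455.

3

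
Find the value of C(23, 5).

33649

C(23,5) = (23·22·21·20·19) / 5! = 4037880 / 120 = 33649.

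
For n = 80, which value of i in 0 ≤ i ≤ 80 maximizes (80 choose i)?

40

C(80,i) is maximized at i = 80/2 = 40.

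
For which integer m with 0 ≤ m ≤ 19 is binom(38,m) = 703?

2

C(38,m) increases on 0 ≤ m ≤ 19. C(38,1) = 38 and C(38,2) = 703, so m = 2.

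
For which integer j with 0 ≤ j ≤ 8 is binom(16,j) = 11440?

C(16,j) increases on 0 ≤ j ≤ 8. C(16,6) = 8008 and C(16,7) = 11440, so j = 7.

7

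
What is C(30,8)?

5852925

C(30,8) = (30·29·28·27·26·25·24·23) / 8! = 235989936000 / 40320 = 5852925.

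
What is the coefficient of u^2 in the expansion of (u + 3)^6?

The general term is C(6,j)·(u)^j·(3)^(6-j); the u^2 term has j = 2.
C(6,2) = 15.
Coefficient = C(6,2) · 3^4 = 15 · 81 = 1215.

1215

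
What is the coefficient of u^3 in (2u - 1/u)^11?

General term: C(11,j)·(2u)^j·(-1/u)^(11-j), with u-exponent 1j − 1(11−j) = 2j − 11.
Set 2j − 11 = 3: j = 7.
C(11,7) = 330; 2^7 = 128; (-1)^4 = 1.
Coefficient = 330 · 128 · 1 = 42240.

42240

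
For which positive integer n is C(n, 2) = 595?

n(n−1)/2 = 595 ⇒ n(n−1) = 1190. Since 35·34 = 1190, n = 35.

35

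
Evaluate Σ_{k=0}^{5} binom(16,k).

1 + 16 + 120 + 560 + 1820 + 4368 = 6885.

6885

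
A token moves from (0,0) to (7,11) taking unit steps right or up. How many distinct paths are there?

31824

Each path is a sequence of 18 steps with 7 rights: C(18,7) = 31824.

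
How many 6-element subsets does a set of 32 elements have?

C(32,6) = (32·31·30·29·28·27) / 6! = 652458240 / 720 = 906192.

906192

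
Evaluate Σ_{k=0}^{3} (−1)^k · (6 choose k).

The partial alternating sum Σ_{k=0}^{3} (−1)^k C(6,k) = (−1)^3 C(5,3) = -10.

-10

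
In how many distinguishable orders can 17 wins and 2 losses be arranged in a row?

171

Choose positions for the wins: C(19,17) = 171.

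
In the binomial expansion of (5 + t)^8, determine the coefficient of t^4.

43750

The general term is C(8,j)·(5)^j·(t)^(8-j); the t^4 term has j = 4.
C(8,4) = 70.
Coefficient = C(8,4) · 5^4 = 70 · 625 = 43750.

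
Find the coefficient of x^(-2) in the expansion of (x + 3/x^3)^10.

General term: C(10,j)·(x)^j·(3/x^3)^(10-j), with x-exponent 1j − 3(10−j) = 4j − 30.
Set 4j − 30 = -2: j = 7.
C(10,7) = 120; 1^7 = 1; 3^3 = 27.
Coefficient = 120 · 1 · 27 = 3240.

3240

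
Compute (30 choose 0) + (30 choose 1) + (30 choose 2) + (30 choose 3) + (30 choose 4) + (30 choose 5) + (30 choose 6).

768212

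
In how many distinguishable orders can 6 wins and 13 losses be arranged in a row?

27132

Choose positions for the wins: C(19,6) = 27132.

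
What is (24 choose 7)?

C(24,7) = (24·23·22·21·20·19·18) / 7! = 1744364160 / 5040 = 346104.

346104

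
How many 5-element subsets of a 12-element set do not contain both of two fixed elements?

672

All 5-subsets: C(12,5) = 792. Those containing both fixed elements: C(10,3) = 120.
792 − 120 = 672.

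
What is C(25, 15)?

3268760

C(25,15) = C(25,10) by symmetry.
C(25,10) = (25·24·23·22·21·20·19·18·17·16) / 10! = 11861676288000 / 3628800 = 3268760.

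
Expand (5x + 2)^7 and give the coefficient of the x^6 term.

218750

The general term is C(7,j)·(5x)^j·(2)^(7-j); the x^6 term has j = 6.
C(7,6) = 7.
Coefficient = C(7,6) · 5^6 · 2^1 = 7 · 15625 · 2 = 218750.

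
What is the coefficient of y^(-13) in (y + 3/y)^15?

71744535

General term: C(15,j)·(y)^j·(3/y)^(15-j), with y-exponent 1j − 1(15−j) = 2j − 15.
Set 2j − 15 = -13: j = 1.
C(15,1) = 15; 1^1 = 1; 3^14 = 4782969.
Coefficient = 15 · 1 · 4782969 = 71744535.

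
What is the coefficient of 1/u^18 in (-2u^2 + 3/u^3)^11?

General term: C(11,j)·(-2u^2)^j·(3/u^3)^(11-j), with u-exponent 2j − 3(11−j) = 5j − 33.
Set 5j − 33 = -18: j = 3.
C(11,3) = 165; (-2)^3 = -8; 3^8 = 6561.
Coefficient = 165 · (-8) · 6561 = -8660520.

-8660520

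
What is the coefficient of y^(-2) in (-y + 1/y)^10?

General term: C(10,j)·(-y)^j·(1/y)^(10-j), with y-exponent 1j − 1(10−j) = 2j − 10.
Set 2j − 10 = -2: j = 4.
C(10,4) = 210; (-1)^4 = 1; 1^6 = 1.
Coefficient = 210 · 1 · 1 = 210.

210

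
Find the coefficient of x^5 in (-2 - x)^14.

1025024

The general term is C(14,j)·(-2)^j·(-x)^(14-j); the x^5 term has j = 9.
C(14,9) = 2002.
Coefficient = C(14,9) · (-2)^9 · (-1)^5 = 2002 · (-512) · (-1) = 1025024.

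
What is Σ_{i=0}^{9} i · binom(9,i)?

2304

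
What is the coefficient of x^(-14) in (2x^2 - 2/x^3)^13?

General term: C(13,j)·(2x^2)^j·(-2/x^3)^(13-j), with x-exponent 2j − 3(13−j) = 5j − 39.
Set 5j − 39 = -14: j = 5.
C(13,5) = 1287; 2^5 = 32; (-2)^8 = 256.
Coefficient = 1287 · 32 · 256 = 10543104.

10543104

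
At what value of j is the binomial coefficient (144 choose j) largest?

C(144,j) is maximized at j = 144/2 = 72.

72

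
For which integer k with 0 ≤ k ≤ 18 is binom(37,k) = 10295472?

C(37,k) increases on 0 ≤ k ≤ 18. C(37,6) = 2324784 and C(37,7) = 10295472, so k = 7.

7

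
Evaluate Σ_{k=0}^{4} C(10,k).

1 + 10 + 45 + 120 + 210 = 386.

386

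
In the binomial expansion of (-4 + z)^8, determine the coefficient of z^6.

The general term is C(8,j)·(-4)^j·(z)^(8-j); the z^6 term has j = 2.
C(8,2) = 28.
Coefficient = C(8,2) · (-4)^2 = 28 · 16 = 448.

448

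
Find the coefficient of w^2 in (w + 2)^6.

240

The general term is C(6,j)·(w)^j·(2)^(6-j); the w^2 term has j = 2.
C(6,2) = 15.
Coefficient = C(6,2) · 2^4 = 15 · 16 = 240.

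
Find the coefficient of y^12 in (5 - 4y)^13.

The general term is C(13,j)·(5)^j·(-4y)^(13-j); the y^12 term has j = 1.
C(13,1) = 13.
Coefficient = C(13,1) · 5^1 · (-4)^12 = 13 · 5 · 16777216 = 1090519040.

1090519040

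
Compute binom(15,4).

C(15,4) = (15·14·13·12) / 4! = 32760 / 24 = 1365.

1365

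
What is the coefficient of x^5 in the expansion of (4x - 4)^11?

The general term is C(11,j)·(4x)^j·(-4)^(11-j); the x^5 term has j = 5.
C(11,5) = 462.
Coefficient = C(11,5) · 4^5 · (-4)^6 = 462 · 1024 · 4096 = 1937768448.

1937768448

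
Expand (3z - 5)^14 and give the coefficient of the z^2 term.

The general term is C(14,j)·(3z)^j·(-5)^(14-j); the z^2 term has j = 2.
C(14,2) = 91.
Coefficient = C(14,2) · 3^2 · (-5)^12 = 91 · 9 · 244140625 = 199951171875.

199951171875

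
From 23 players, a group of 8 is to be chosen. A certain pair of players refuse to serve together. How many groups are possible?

436050

All 8-subsets: C(23,8) = 490314. Those containing both fixed elements: C(21,6) = 54264.
490314 − 54264 = 436050.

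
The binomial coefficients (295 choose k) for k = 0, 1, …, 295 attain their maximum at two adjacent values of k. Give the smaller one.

For odd n = 295, C(295,k) peaks at k = (n−1)/2 and (n+1)/2; the smaller is 147.

147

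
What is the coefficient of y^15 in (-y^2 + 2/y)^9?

General term: C(9,j)·(-y^2)^j·(2/y)^(9-j), with y-exponent 2j − 1(9−j) = 3j − 9.
Set 3j − 9 = 15: j = 8.
C(9,8) = 9; (-1)^8 = 1; 2^1 = 2.
Coefficient = 9 · 1 · 2 = 18.

18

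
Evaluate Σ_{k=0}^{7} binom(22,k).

1 + 22 + 231 + 1540 + 7315 + 26334 + 74613 + 170544 = 280600.

280600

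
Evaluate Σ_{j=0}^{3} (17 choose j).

834

1 + 17 + 136 + 680 = 834.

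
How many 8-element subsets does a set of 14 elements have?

3003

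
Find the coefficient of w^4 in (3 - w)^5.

The general term is C(5,j)·(3)^j·(-w)^(5-j); the w^4 term has j = 1.
C(5,1) = 5.
Coefficient = C(5,1) · 3^1 = 5 · 3 = 15.

15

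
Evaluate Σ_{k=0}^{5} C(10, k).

1 + 10 + 45 + 120 + 210 + 252 = 638.

638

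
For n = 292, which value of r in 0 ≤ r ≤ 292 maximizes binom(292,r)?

C(292,r) is maximized at r = 292/2 = 146.

146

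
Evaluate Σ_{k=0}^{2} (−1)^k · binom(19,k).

153

The partial alternating sum Σ_{k=0}^{2} (−1)^k C(19,k) = (−1)^2 C(18,2) = 153.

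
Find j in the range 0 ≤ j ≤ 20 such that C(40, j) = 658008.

5

C(40,j) increases on 0 ≤ j ≤ 20. C(40,4) = 91390 and C(40,5) = 658008, so j = 5.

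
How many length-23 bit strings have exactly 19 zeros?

8855

Choose the 19 positions: C(23,19) = 8855.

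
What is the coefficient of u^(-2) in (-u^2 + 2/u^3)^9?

General term: C(9,j)·(-u^2)^j·(2/u^3)^(9-j), with u-exponent 2j − 3(9−j) = 5j − 27.
Set 5j − 27 = -2: j = 5.
C(9,5) = 126; (-1)^5 = -1; 2^4 = 16.
Coefficient = 126 · (-1) · 16 = -2016.

-2016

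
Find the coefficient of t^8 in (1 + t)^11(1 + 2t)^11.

Coefficient of t^8 = Σ_{j} C(11,j)·1^j·C(11,8-j)·2^(8-j) for j from 0 to 8.
= 42240 + 464640 + 1626240 + 2439360 + 1742400 + 609840 + 101640 + 7260 + 165 = 7033785.

7033785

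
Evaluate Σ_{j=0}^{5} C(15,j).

4944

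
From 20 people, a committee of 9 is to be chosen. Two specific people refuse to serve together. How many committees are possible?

136136

All 9-subsets: C(20,9) = 167960. Those containing both fixed elements: C(18,7) = 31824.
167960 − 31824 = 136136.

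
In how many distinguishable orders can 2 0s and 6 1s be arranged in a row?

28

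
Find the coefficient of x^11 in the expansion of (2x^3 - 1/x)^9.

4032

General term: C(9,j)·(2x^3)^j·(-1/x)^(9-j), with x-exponent 3j − 1(9−j) = 4j − 9.
Set 4j − 9 = 11: j = 5.
C(9,5) = 126; 2^5 = 32; (-1)^4 = 1.
Coefficient = 126 · 32 · 1 = 4032.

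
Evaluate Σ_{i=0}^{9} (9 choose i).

The entries of row 9 sum to 2^9 = 512.

512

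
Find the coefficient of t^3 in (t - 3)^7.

The general term is C(7,j)·(t)^j·(-3)^(7-j); the t^3 term has j = 3.
C(7,3) = 35.
Coefficient = C(7,3) · (-3)^4 = 35 · 81 = 2835.

2835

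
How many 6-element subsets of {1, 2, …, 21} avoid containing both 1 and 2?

50388

All 6-subsets: C(21,6) = 54264. Those containing both fixed elements: C(19,4) = 3876.
54264 − 3876 = 50388.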